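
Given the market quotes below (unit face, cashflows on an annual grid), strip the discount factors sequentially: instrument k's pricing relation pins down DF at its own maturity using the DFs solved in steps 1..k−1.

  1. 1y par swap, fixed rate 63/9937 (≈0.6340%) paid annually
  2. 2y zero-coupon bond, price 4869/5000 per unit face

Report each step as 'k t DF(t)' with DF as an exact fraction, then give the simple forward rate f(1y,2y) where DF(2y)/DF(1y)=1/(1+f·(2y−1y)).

step 1 [1y] swap r/1=63/9937: DF=(1 − 63/9937·(0))/(1+63/9937) = 9937/10000 ≈ 0.993700
step 2 [2y] zero: DF = P = 4869/5000 ≈ 0.973800

1 1 9937/10000
2 2 4869/5000
f(1y,2y) = ((9937/10000)/(4869/5000) − 1)/(1) = 199/9738 ≈ 2.0435%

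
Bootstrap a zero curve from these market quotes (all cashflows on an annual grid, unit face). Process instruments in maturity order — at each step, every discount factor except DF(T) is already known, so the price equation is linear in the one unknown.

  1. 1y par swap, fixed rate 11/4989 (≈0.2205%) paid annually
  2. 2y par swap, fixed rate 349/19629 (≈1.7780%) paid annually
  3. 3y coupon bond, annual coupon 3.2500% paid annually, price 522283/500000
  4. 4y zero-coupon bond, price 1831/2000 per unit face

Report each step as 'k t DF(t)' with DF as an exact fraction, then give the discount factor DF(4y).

1 1 4989/5000
2 2 9651/10000
3 3 9499/10000
4 4 1831/2000
DF(4y) = 1831/2000 ≈ 0.915500

step 1 [1y] swap r/1=11/4989: DF=(1 − 11/4989·(0))/(1+11/4989) = 4989/5000 ≈ 0.997800
step 2 [2y] swap r/1=349/19629: DF=(1 − 349/19629·(0.997800))/(1+349/19629) = 9651/10000 ≈ 0.965100
step 3 [3y] bond c/1=13/400: DF=(522283/500000 − 13/400·(0.997800+0.965100))/(1+13/400) = 9499/10000 ≈ 0.949900
step 4 [4y] zero: DF = P = 1831/2000 ≈ 0.915500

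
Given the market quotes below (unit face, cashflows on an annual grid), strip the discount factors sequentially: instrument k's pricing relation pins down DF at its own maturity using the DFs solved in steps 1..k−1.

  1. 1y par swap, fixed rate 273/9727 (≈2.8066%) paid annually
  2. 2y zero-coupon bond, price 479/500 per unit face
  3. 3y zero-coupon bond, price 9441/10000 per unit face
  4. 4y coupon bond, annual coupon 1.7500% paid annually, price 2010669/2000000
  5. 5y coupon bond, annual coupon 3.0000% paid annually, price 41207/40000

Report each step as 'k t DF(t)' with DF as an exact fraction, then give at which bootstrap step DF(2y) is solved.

1 1 9727/10000
2 2 479/500
3 3 9441/10000
4 4 4693/5000
5 5 8891/10000
DF(2y) is solved at step 2

step 1 [1y] swap r/1=273/9727: DF=(1 − 273/9727·(0))/(1+273/9727) = 9727/10000 ≈ 0.972700
step 2 [2y] zero: DF = P = 479/500 ≈ 0.958000
step 3 [3y] zero: DF = P = 9441/10000 ≈ 0.944100
step 4 [4y] bond c/1=7/400: DF=(2010669/2000000 − 7/400·(0.972700+0.958000+0.944100))/(1+7/400) = 4693/5000 ≈ 0.938600
step 5 [5y] bond c/1=3/100: DF=(41207/40000 − 3/100·(0.972700+0.958000+0.944100+0.938600))/(1+3/100) = 8891/10000 ≈ 0.889100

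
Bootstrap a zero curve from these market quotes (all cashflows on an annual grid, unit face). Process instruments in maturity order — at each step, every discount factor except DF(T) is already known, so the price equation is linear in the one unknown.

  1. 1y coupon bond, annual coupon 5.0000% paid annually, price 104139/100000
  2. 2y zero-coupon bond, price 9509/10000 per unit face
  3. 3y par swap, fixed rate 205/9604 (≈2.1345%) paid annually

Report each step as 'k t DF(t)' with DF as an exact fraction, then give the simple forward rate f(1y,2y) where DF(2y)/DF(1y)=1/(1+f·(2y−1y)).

step 1 [1y] bond c/1=1/20: DF=(104139/100000 − 1/20·(0))/(1+1/20) = 4959/5000 ≈ 0.991800
step 2 [2y] zero: DF = P = 9509/10000 ≈ 0.950900
step 3 [3y] swap r/1=205/9604: DF=(1 − 205/9604·(0.991800+0.950900))/(1+205/9604) = 1877/2000 ≈ 0.938500

1 1 4959/5000
2 2 9509/10000
3 3 1877/2000
f(1y,2y) = ((4959/5000)/(9509/10000) − 1)/(1) = 409/9509 ≈ 4.3012%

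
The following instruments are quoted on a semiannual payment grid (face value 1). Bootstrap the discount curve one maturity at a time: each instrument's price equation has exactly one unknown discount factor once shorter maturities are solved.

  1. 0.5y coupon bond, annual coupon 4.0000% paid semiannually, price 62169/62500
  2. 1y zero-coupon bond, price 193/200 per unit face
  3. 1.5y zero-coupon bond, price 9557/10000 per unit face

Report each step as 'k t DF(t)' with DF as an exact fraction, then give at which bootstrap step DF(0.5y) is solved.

step 1 [0.5y] bond c/2=1/50: DF=(62169/62500 − 1/50·(0))/(1+1/50) = 1219/1250 ≈ 0.975200
step 2 [1y] zero: DF = P = 193/200 ≈ 0.965000
step 3 [1.5y] zero: DF = P = 9557/10000 ≈ 0.955700

1 1/2 1219/1250
2 1 193/200
3 3/2 9557/10000
DF(0.5y) is solved at step 1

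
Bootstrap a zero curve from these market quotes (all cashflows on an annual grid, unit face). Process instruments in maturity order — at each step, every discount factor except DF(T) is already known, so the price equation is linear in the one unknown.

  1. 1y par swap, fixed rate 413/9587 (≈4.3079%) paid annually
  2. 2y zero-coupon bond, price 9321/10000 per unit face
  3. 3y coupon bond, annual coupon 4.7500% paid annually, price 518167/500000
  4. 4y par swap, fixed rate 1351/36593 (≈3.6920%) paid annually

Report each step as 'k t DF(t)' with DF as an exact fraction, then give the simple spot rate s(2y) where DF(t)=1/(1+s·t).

step 1 [1y] swap r/1=413/9587: DF=(1 − 413/9587·(0))/(1+413/9587) = 9587/10000 ≈ 0.958700
step 2 [2y] zero: DF = P = 9321/10000 ≈ 0.932100
step 3 [3y] bond c/1=19/400: DF=(518167/500000 − 19/400·(0.958700+0.932100))/(1+19/400) = 2259/2500 ≈ 0.903600
step 4 [4y] swap r/1=1351/36593: DF=(1 − 1351/36593·(0.958700+0.932100+0.903600))/(1+1351/36593) = 8649/10000 ≈ 0.864900

1 1 9587/10000
2 2 9321/10000
3 3 2259/2500
4 4 8649/10000
s(2y) = (1/(9321/10000) − 1)/(2) = 679/18642 ≈ 3.6423%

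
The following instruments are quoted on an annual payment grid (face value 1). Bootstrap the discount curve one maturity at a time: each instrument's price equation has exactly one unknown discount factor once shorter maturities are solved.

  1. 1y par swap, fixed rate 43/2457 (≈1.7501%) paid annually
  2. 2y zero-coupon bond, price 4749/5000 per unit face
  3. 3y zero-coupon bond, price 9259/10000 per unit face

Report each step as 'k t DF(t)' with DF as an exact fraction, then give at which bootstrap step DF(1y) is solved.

1 1 2457/2500
2 2 4749/5000
3 3 9259/10000
DF(1y) is solved at step 1

step 1 [1y] swap r/1=43/2457: DF=(1 − 43/2457·(0))/(1+43/2457) = 2457/2500 ≈ 0.982800
step 2 [2y] zero: DF = P = 4749/5000 ≈ 0.949800
step 3 [3y] zero: DF = P = 9259/10000 ≈ 0.925900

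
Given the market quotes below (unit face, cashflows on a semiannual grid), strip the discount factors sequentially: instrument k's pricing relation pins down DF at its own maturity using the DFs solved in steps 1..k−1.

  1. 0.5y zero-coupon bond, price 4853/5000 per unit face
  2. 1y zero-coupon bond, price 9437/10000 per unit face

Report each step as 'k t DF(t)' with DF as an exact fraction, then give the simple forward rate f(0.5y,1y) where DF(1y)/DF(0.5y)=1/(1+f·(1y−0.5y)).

step 1 [0.5y] zero: DF = P = 4853/5000 ≈ 0.970600
step 2 [1y] zero: DF = P = 9437/10000 ≈ 0.943700

1 1/2 4853/5000
2 1 9437/10000
f(0.5y,1y) = ((4853/5000)/(9437/10000) − 1)/(1/2) = 538/9437 ≈ 5.7010%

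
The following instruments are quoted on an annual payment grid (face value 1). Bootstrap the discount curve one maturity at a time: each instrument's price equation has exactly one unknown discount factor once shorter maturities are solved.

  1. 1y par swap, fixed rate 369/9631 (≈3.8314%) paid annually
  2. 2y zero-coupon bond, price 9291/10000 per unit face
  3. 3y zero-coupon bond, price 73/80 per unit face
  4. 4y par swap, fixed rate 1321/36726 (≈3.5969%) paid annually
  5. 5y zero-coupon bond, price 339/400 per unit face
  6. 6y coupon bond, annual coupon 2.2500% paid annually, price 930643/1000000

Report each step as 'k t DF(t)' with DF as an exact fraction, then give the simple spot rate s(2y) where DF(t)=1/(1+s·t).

step 1 [1y] swap r/1=369/9631: DF=(1 − 369/9631·(0))/(1+369/9631) = 9631/10000 ≈ 0.963100
step 2 [2y] zero: DF = P = 9291/10000 ≈ 0.929100
step 3 [3y] zero: DF = P = 73/80 ≈ 0.912500
step 4 [4y] swap r/1=1321/36726: DF=(1 − 1321/36726·(0.963100+0.929100+0.912500))/(1+1321/36726) = 8679/10000 ≈ 0.867900
step 5 [5y] zero: DF = P = 339/400 ≈ 0.847500
step 6 [6y] bond c/1=9/400: DF=(930643/1000000 − 9/400·(0.963100+0.929100+0.912500+0.867900+0.847500))/(1+9/400) = 8107/10000 ≈ 0.810700

1 1 9631/10000
2 2 9291/10000
3 3 73/80
4 4 8679/10000
5 5 339/400
6 6 8107/10000
s(2y) = (1/(9291/10000) − 1)/(2) = 709/18582 ≈ 3.8155%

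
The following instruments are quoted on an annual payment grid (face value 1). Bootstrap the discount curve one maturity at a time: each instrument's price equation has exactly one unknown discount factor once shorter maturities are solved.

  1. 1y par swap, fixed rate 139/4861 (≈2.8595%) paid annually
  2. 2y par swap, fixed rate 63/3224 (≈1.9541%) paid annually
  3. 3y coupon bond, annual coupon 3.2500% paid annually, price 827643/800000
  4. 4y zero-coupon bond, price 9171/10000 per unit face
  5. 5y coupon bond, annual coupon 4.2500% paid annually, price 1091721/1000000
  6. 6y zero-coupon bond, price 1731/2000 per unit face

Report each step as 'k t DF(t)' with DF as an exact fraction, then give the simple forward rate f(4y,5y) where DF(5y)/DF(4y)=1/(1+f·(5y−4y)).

1 1 4861/5000
2 2 4811/5000
3 3 9411/10000
4 4 9171/10000
5 5 4463/5000
6 6 1731/2000
f(4y,5y) = ((9171/10000)/(4463/5000) − 1)/(1) = 245/8926 ≈ 2.7448%

step 1 [1y] swap r/1=139/4861: DF=(1 − 139/4861·(0))/(1+139/4861) = 4861/5000 ≈ 0.972200
step 2 [2y] swap r/1=63/3224: DF=(1 − 63/3224·(0.972200))/(1+63/3224) = 4811/5000 ≈ 0.962200
step 3 [3y] bond c/1=13/400: DF=(827643/800000 − 13/400·(0.972200+0.962200))/(1+13/400) = 9411/10000 ≈ 0.941100
step 4 [4y] zero: DF = P = 9171/10000 ≈ 0.917100
step 5 [5y] bond c/1=17/400: DF=(1091721/1000000 − 17/400·(0.972200+0.962200+0.941100+0.917100))/(1+17/400) = 4463/5000 ≈ 0.892600
step 6 [6y] zero: DF = P = 1731/2000 ≈ 0.865500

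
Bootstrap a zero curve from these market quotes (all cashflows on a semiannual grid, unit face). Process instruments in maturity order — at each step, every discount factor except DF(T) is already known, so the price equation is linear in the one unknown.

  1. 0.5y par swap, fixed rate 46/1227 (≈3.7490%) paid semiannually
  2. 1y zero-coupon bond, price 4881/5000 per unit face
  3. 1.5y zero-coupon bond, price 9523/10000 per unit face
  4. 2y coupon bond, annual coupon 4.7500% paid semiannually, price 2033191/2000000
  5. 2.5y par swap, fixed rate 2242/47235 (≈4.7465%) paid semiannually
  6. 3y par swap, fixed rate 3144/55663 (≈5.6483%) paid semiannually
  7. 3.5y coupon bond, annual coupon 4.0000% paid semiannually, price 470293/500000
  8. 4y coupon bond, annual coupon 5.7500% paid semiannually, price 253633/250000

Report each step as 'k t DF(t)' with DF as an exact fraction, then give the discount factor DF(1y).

1 1/2 1227/1250
2 1 4881/5000
3 3/2 9523/10000
4 2 1851/2000
5 5/2 8879/10000
6 3 2107/2500
7 7/2 813/1000
8 4 8079/10000
DF(1y) = 4881/5000 ≈ 0.976200

step 1 [0.5y] swap r/2=23/1227: DF=(1 − 23/1227·(0))/(1+23/1227) = 1227/1250 ≈ 0.981600
step 2 [1y] zero: DF = P = 4881/5000 ≈ 0.976200
step 3 [1.5y] zero: DF = P = 9523/10000 ≈ 0.952300
step 4 [2y] bond c/2=19/800: DF=(2033191/2000000 − 19/800·(0.981600+0.976200+0.952300))/(1+19/800) = 1851/2000 ≈ 0.925500
step 5 [2.5y] swap r/2=1121/47235: DF=(1 − 1121/47235·(0.981600+0.976200+0.952300+0.925500))/(1+1121/47235) = 8879/10000 ≈ 0.887900
step 6 [3y] swap r/2=1572/55663: DF=(1 − 1572/55663·(0.981600+0.976200+0.952300+0.925500+0.887900))/(1+1572/55663) = 2107/2500 ≈ 0.842800
step 7 [3.5y] bond c/2=1/50: DF=(470293/500000 − 1/50·(0.981600+0.976200+0.952300+0.925500+0.887900+0.842800))/(1+1/50) = 813/1000 ≈ 0.813000
step 8 [4y] bond c/2=23/800: DF=(253633/250000 − 23/800·(0.981600+0.976200+0.952300+0.925500+0.887900+0.842800+0.813000))/(1+23/800) = 8079/10000 ≈ 0.807900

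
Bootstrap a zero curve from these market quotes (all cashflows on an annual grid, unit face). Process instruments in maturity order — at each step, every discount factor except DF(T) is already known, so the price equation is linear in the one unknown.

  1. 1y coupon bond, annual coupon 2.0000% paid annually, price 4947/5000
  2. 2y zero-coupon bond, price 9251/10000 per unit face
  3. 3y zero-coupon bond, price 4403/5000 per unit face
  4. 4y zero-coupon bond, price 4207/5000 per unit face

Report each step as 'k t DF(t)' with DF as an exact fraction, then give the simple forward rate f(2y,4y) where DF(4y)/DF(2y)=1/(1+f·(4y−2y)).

step 1 [1y] bond c/1=1/50: DF=(4947/5000 − 1/50·(0))/(1+1/50) = 97/100 ≈ 0.970000
step 2 [2y] zero: DF = P = 9251/10000 ≈ 0.925100
step 3 [3y] zero: DF = P = 4403/5000 ≈ 0.880600
step 4 [4y] zero: DF = P = 4207/5000 ≈ 0.841400

1 1 97/100
2 2 9251/10000
3 3 4403/5000
4 4 4207/5000
f(2y,4y) = ((9251/10000)/(4207/5000) − 1)/(2) = 837/16828 ≈ 4.9739%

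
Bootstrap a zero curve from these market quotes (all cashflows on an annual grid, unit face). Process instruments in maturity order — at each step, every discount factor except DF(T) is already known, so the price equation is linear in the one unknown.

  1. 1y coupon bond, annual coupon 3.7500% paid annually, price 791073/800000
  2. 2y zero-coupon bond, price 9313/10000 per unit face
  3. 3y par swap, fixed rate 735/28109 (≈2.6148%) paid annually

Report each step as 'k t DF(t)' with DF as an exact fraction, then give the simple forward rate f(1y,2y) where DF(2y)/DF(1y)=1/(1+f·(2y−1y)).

1 1 9531/10000
2 2 9313/10000
3 3 1853/2000
f(1y,2y) = ((9531/10000)/(9313/10000) − 1)/(1) = 218/9313 ≈ 2.3408%

step 1 [1y] bond c/1=3/80: DF=(791073/800000 − 3/80·(0))/(1+3/80) = 9531/10000 ≈ 0.953100
step 2 [2y] zero: DF = P = 9313/10000 ≈ 0.931300
step 3 [3y] swap r/1=735/28109: DF=(1 − 735/28109·(0.953100+0.931300))/(1+735/28109) = 1853/2000 ≈ 0.926500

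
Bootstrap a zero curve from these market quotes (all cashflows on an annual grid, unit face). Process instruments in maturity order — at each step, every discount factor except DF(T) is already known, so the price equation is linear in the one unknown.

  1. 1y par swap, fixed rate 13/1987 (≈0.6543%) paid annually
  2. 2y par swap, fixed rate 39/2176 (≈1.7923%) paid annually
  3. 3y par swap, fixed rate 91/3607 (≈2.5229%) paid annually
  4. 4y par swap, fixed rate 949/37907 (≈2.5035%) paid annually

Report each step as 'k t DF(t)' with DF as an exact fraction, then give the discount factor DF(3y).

1 1 1987/2000
2 2 9649/10000
3 3 1159/1250
4 4 9051/10000
DF(3y) = 1159/1250 ≈ 0.927200

step 1 [1y] swap r/1=13/1987: DF=(1 − 13/1987·(0))/(1+13/1987) = 1987/2000 ≈ 0.993500
step 2 [2y] swap r/1=39/2176: DF=(1 − 39/2176·(0.993500))/(1+39/2176) = 9649/10000 ≈ 0.964900
step 3 [3y] swap r/1=91/3607: DF=(1 − 91/3607·(0.993500+0.964900))/(1+91/3607) = 1159/1250 ≈ 0.927200
step 4 [4y] swap r/1=949/37907: DF=(1 − 949/37907·(0.993500+0.964900+0.927200))/(1+949/37907) = 9051/10000 ≈ 0.905100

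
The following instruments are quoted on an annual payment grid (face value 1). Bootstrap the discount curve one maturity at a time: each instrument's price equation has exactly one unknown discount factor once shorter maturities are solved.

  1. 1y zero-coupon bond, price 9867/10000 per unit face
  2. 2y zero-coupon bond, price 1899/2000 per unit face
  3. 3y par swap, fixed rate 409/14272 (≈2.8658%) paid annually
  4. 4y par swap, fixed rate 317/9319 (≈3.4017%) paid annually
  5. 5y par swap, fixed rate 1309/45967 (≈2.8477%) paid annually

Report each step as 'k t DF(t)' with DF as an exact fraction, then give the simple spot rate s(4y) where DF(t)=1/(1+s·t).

1 1 9867/10000
2 2 1899/2000
3 3 4591/5000
4 4 2183/2500
5 5 8691/10000
s(4y) = (1/(2183/2500) − 1)/(4) = 317/8732 ≈ 3.6303%

step 1 [1y] zero: DF = P = 9867/10000 ≈ 0.986700
step 2 [2y] zero: DF = P = 1899/2000 ≈ 0.949500
step 3 [3y] swap r/1=409/14272: DF=(1 − 409/14272·(0.986700+0.949500))/(1+409/14272) = 4591/5000 ≈ 0.918200
step 4 [4y] swap r/1=317/9319: DF=(1 − 317/9319·(0.986700+0.949500+0.918200))/(1+317/9319) = 2183/2500 ≈ 0.873200
step 5 [5y] swap r/1=1309/45967: DF=(1 − 1309/45967·(0.986700+0.949500+0.918200+0.873200))/(1+1309/45967) = 8691/10000 ≈ 0.869100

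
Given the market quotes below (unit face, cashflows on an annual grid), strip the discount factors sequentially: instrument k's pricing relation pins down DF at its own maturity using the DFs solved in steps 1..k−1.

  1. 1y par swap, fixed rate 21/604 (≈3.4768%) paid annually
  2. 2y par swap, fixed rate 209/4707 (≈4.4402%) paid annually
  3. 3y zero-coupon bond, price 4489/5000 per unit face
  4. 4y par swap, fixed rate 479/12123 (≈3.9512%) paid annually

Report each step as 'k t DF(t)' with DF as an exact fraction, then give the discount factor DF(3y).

step 1 [1y] swap r/1=21/604: DF=(1 − 21/604·(0))/(1+21/604) = 604/625 ≈ 0.966400
step 2 [2y] swap r/1=209/4707: DF=(1 − 209/4707·(0.966400))/(1+209/4707) = 2291/2500 ≈ 0.916400
step 3 [3y] zero: DF = P = 4489/5000 ≈ 0.897800
step 4 [4y] swap r/1=479/12123: DF=(1 − 479/12123·(0.966400+0.916400+0.897800))/(1+479/12123) = 8563/10000 ≈ 0.856300

1 1 604/625
2 2 2291/2500
3 3 4489/5000
4 4 8563/10000
DF(3y) = 4489/5000 ≈ 0.897800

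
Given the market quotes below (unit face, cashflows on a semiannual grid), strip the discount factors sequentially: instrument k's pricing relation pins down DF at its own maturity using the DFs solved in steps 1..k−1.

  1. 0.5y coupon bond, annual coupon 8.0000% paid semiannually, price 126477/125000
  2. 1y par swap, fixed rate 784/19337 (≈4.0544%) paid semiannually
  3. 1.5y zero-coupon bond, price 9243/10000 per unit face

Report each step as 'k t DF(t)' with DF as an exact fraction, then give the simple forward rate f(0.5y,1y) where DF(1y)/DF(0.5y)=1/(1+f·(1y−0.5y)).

1 1/2 9729/10000
2 1 1201/1250
3 3/2 9243/10000
f(0.5y,1y) = ((9729/10000)/(1201/1250) − 1)/(1/2) = 121/4804 ≈ 2.5187%

step 1 [0.5y] bond c/2=1/25: DF=(126477/125000 − 1/25·(0))/(1+1/25) = 9729/10000 ≈ 0.972900
step 2 [1y] swap r/2=392/19337: DF=(1 − 392/19337·(0.972900))/(1+392/19337) = 1201/1250 ≈ 0.960800
step 3 [1.5y] zero: DF = P = 9243/10000 ≈ 0.924300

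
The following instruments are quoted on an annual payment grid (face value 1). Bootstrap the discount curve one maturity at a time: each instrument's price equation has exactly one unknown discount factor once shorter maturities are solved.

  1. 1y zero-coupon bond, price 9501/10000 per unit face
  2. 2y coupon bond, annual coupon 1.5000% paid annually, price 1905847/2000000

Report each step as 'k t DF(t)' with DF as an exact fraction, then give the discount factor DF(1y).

step 1 [1y] zero: DF = P = 9501/10000 ≈ 0.950100
step 2 [2y] bond c/1=3/200: DF=(1905847/2000000 − 3/200·(0.950100))/(1+3/200) = 578/625 ≈ 0.924800

1 1 9501/10000
2 2 578/625
DF(1y) = 9501/10000 ≈ 0.950100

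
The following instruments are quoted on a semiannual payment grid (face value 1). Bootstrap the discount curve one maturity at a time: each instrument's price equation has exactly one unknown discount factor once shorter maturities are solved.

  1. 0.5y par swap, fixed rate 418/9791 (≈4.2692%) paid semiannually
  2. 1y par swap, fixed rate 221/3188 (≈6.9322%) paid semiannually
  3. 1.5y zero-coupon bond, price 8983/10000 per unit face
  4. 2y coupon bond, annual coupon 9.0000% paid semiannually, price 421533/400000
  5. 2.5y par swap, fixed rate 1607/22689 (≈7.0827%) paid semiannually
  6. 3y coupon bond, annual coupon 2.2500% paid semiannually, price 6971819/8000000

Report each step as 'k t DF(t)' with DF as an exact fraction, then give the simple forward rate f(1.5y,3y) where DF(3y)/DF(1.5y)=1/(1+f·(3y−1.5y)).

step 1 [0.5y] swap r/2=209/9791: DF=(1 − 209/9791·(0))/(1+209/9791) = 9791/10000 ≈ 0.979100
step 2 [1y] swap r/2=221/6376: DF=(1 − 221/6376·(0.979100))/(1+221/6376) = 9337/10000 ≈ 0.933700
step 3 [1.5y] zero: DF = P = 8983/10000 ≈ 0.898300
step 4 [2y] bond c/2=9/200: DF=(421533/400000 − 9/200·(0.979100+0.933700+0.898300))/(1+9/200) = 4437/5000 ≈ 0.887400
step 5 [2.5y] swap r/2=1607/45378: DF=(1 − 1607/45378·(0.979100+0.933700+0.898300+0.887400))/(1+1607/45378) = 8393/10000 ≈ 0.839300
step 6 [3y] bond c/2=9/800: DF=(6971819/8000000 − 9/800·(0.979100+0.933700+0.898300+0.887400+0.839300))/(1+9/800) = 8113/10000 ≈ 0.811300

1 1/2 9791/10000
2 1 9337/10000
3 3/2 8983/10000
4 2 4437/5000
5 5/2 8393/10000
6 3 8113/10000
f(1.5y,3y) = ((8983/10000)/(8113/10000) − 1)/(3/2) = 580/8113 ≈ 7.1490%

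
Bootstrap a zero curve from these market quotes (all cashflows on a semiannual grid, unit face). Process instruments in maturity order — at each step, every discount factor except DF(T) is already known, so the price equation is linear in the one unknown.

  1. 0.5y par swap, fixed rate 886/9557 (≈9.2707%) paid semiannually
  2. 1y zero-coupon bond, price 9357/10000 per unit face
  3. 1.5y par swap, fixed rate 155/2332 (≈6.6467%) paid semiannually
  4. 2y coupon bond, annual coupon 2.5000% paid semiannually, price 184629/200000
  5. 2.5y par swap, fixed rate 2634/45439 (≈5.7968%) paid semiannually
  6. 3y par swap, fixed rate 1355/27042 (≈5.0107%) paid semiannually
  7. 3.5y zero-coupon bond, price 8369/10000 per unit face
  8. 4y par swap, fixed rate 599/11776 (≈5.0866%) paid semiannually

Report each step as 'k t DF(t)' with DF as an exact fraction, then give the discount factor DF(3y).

1 1/2 9557/10000
2 1 9357/10000
3 3/2 907/1000
4 2 2193/2500
5 5/2 8683/10000
6 3 1729/2000
7 7/2 8369/10000
8 4 8203/10000
DF(3y) = 1729/2000 ≈ 0.864500

step 1 [0.5y] swap r/2=443/9557: DF=(1 − 443/9557·(0))/(1+443/9557) = 9557/10000 ≈ 0.955700
step 2 [1y] zero: DF = P = 9357/10000 ≈ 0.935700
step 3 [1.5y] swap r/2=155/4664: DF=(1 − 155/4664·(0.955700+0.935700))/(1+155/4664) = 907/1000 ≈ 0.907000
step 4 [2y] bond c/2=1/80: DF=(184629/200000 − 1/80·(0.955700+0.935700+0.907000))/(1+1/80) = 2193/2500 ≈ 0.877200
step 5 [2.5y] swap r/2=1317/45439: DF=(1 − 1317/45439·(0.955700+0.935700+0.907000+0.877200))/(1+1317/45439) = 8683/10000 ≈ 0.868300
step 6 [3y] swap r/2=1355/54084: DF=(1 − 1355/54084·(0.955700+0.935700+0.907000+0.877200+0.868300))/(1+1355/54084) = 1729/2000 ≈ 0.864500
step 7 [3.5y] zero: DF = P = 8369/10000 ≈ 0.836900
step 8 [4y] swap r/2=599/23552: DF=(1 − 599/23552·(0.955700+0.935700+0.907000+0.877200+0.868300+0.864500+0.836900))/(1+599/23552) = 8203/10000 ≈ 0.820300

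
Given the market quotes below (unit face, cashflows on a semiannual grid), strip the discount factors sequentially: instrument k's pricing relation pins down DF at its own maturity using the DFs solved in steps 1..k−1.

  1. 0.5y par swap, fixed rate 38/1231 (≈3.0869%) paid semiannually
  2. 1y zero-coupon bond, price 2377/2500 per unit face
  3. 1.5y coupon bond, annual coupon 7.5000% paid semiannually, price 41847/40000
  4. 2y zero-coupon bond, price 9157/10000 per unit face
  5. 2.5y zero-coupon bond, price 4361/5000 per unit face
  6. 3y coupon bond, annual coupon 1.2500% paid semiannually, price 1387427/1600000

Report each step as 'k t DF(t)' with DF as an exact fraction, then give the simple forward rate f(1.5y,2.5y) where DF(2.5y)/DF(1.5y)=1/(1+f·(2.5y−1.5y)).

step 1 [0.5y] swap r/2=19/1231: DF=(1 − 19/1231·(0))/(1+19/1231) = 1231/1250 ≈ 0.984800
step 2 [1y] zero: DF = P = 2377/2500 ≈ 0.950800
step 3 [1.5y] bond c/2=3/80: DF=(41847/40000 − 3/80·(0.984800+0.950800))/(1+3/80) = 1173/1250 ≈ 0.938400
step 4 [2y] zero: DF = P = 9157/10000 ≈ 0.915700
step 5 [2.5y] zero: DF = P = 4361/5000 ≈ 0.872200
step 6 [3y] bond c/2=1/160: DF=(1387427/1600000 − 1/160·(0.984800+0.950800+0.938400+0.915700+0.872200))/(1+1/160) = 1041/1250 ≈ 0.832800

1 1/2 1231/1250
2 1 2377/2500
3 3/2 1173/1250
4 2 9157/10000
5 5/2 4361/5000
6 3 1041/1250
f(1.5y,2.5y) = ((1173/1250)/(4361/5000) − 1)/(1) = 331/4361 ≈ 7.5900%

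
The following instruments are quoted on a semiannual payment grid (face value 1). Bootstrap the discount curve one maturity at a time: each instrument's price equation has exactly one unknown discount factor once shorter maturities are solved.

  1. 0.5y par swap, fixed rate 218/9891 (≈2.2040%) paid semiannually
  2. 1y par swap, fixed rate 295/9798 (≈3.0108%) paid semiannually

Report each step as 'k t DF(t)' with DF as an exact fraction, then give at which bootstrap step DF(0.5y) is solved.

step 1 [0.5y] swap r/2=109/9891: DF=(1 − 109/9891·(0))/(1+109/9891) = 9891/10000 ≈ 0.989100
step 2 [1y] swap r/2=295/19596: DF=(1 − 295/19596·(0.989100))/(1+295/19596) = 1941/2000 ≈ 0.970500

1 1/2 9891/10000
2 1 1941/2000
DF(0.5y) is solved at step 1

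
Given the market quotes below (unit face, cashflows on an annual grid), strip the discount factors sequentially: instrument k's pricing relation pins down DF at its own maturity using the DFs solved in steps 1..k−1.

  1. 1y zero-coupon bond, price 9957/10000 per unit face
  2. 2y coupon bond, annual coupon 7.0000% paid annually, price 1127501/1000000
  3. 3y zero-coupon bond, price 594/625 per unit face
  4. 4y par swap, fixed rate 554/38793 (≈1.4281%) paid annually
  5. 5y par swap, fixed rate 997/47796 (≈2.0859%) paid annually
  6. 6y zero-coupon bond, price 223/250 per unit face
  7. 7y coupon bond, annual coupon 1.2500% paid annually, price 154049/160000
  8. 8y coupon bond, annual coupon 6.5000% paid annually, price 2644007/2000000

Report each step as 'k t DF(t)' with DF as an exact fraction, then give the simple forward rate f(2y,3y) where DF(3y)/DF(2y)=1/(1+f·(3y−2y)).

step 1 [1y] zero: DF = P = 9957/10000 ≈ 0.995700
step 2 [2y] bond c/1=7/100: DF=(1127501/1000000 − 7/100·(0.995700))/(1+7/100) = 4943/5000 ≈ 0.988600
step 3 [3y] zero: DF = P = 594/625 ≈ 0.950400
step 4 [4y] swap r/1=554/38793: DF=(1 − 554/38793·(0.995700+0.988600+0.950400))/(1+554/38793) = 4723/5000 ≈ 0.944600
step 5 [5y] swap r/1=997/47796: DF=(1 − 997/47796·(0.995700+0.988600+0.950400+0.944600))/(1+997/47796) = 9003/10000 ≈ 0.900300
step 6 [6y] zero: DF = P = 223/250 ≈ 0.892000
step 7 [7y] bond c/1=1/80: DF=(154049/160000 − 1/80·(0.995700+0.988600+0.950400+0.944600+0.900300+0.892000))/(1+1/80) = 8809/10000 ≈ 0.880900
step 8 [8y] bond c/1=13/200: DF=(2644007/2000000 − 13/200·(0.995700+0.988600+0.950400+0.944600+0.900300+0.892000+0.880900))/(1+13/200) = 4207/5000 ≈ 0.841400

1 1 9957/10000
2 2 4943/5000
3 3 594/625
4 4 4723/5000
5 5 9003/10000
6 6 223/250
7 7 8809/10000
8 8 4207/5000
f(2y,3y) = ((4943/5000)/(594/625) − 1)/(1) = 191/4752 ≈ 4.0194%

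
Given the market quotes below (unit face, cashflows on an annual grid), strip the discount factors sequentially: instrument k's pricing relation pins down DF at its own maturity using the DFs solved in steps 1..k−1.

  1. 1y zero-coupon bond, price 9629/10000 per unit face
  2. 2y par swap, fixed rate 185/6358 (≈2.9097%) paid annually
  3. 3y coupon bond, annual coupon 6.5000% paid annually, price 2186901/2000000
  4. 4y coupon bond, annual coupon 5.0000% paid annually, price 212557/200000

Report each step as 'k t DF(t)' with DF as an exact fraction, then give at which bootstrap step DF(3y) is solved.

1 1 9629/10000
2 2 1889/2000
3 3 9103/10000
4 4 439/500
DF(3y) is solved at step 3

step 1 [1y] zero: DF = P = 9629/10000 ≈ 0.962900
step 2 [2y] swap r/1=185/6358: DF=(1 − 185/6358·(0.962900))/(1+185/6358) = 1889/2000 ≈ 0.944500
step 3 [3y] bond c/1=13/200: DF=(2186901/2000000 − 13/200·(0.962900+0.944500))/(1+13/200) = 9103/10000 ≈ 0.910300
step 4 [4y] bond c/1=1/20: DF=(212557/200000 − 1/20·(0.962900+0.944500+0.910300))/(1+1/20) = 439/500 ≈ 0.878000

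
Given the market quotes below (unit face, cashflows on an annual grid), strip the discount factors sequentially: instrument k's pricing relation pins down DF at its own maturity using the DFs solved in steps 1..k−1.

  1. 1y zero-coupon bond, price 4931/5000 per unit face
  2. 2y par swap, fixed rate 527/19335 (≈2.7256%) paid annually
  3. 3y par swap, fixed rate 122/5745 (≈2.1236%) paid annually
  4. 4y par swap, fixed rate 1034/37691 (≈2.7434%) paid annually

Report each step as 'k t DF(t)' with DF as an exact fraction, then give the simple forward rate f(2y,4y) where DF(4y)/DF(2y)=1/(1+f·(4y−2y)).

1 1 4931/5000
2 2 9473/10000
3 3 939/1000
4 4 4483/5000
f(2y,4y) = ((9473/10000)/(4483/5000) − 1)/(2) = 507/17932 ≈ 2.8273%

step 1 [1y] zero: DF = P = 4931/5000 ≈ 0.986200
step 2 [2y] swap r/1=527/19335: DF=(1 − 527/19335·(0.986200))/(1+527/19335) = 9473/10000 ≈ 0.947300
step 3 [3y] swap r/1=122/5745: DF=(1 − 122/5745·(0.986200+0.947300))/(1+122/5745) = 939/1000 ≈ 0.939000
step 4 [4y] swap r/1=1034/37691: DF=(1 − 1034/37691·(0.986200+0.947300+0.939000))/(1+1034/37691) = 4483/5000 ≈ 0.896600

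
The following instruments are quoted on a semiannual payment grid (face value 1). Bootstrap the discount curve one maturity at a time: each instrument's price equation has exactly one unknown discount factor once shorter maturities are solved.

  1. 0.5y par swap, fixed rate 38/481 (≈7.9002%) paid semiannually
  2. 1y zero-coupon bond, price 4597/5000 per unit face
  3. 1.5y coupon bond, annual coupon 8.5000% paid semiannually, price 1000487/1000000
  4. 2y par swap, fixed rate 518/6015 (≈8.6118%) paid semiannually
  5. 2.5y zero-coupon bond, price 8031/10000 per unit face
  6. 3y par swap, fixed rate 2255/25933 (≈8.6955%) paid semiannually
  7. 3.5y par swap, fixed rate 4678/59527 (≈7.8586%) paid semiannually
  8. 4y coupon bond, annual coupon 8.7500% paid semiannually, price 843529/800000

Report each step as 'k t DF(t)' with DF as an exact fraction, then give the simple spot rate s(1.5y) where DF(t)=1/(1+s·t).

step 1 [0.5y] swap r/2=19/481: DF=(1 − 19/481·(0))/(1+19/481) = 481/500 ≈ 0.962000
step 2 [1y] zero: DF = P = 4597/5000 ≈ 0.919400
step 3 [1.5y] bond c/2=17/400: DF=(1000487/1000000 − 17/400·(0.962000+0.919400))/(1+17/400) = 883/1000 ≈ 0.883000
step 4 [2y] swap r/2=259/6015: DF=(1 − 259/6015·(0.962000+0.919400+0.883000))/(1+259/6015) = 4223/5000 ≈ 0.844600
step 5 [2.5y] zero: DF = P = 8031/10000 ≈ 0.803100
step 6 [3y] swap r/2=2255/51866: DF=(1 − 2255/51866·(0.962000+0.919400+0.883000+0.844600+0.803100))/(1+2255/51866) = 1549/2000 ≈ 0.774500
step 7 [3.5y] swap r/2=2339/59527: DF=(1 − 2339/59527·(0.962000+0.919400+0.883000+0.844600+0.803100+0.774500))/(1+2339/59527) = 7661/10000 ≈ 0.766100
step 8 [4y] bond c/2=7/160: DF=(843529/800000 − 7/160·(0.962000+0.919400+0.883000+0.844600+0.803100+0.774500+0.766100))/(1+7/160) = 7607/10000 ≈ 0.760700

1 1/2 481/500
2 1 4597/5000
3 3/2 883/1000
4 2 4223/5000
5 5/2 8031/10000
6 3 1549/2000
7 7/2 7661/10000
8 4 7607/10000
s(1.5y) = (1/(883/1000) − 1)/(3/2) = 78/883 ≈ 8.8335%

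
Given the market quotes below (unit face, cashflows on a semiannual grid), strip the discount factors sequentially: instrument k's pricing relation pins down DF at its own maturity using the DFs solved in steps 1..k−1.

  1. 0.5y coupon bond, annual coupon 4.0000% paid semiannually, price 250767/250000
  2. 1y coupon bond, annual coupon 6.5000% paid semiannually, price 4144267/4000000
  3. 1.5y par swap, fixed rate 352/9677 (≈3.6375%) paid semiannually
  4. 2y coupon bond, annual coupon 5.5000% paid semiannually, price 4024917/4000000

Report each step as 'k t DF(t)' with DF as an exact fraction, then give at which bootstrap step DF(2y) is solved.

step 1 [0.5y] bond c/2=1/50: DF=(250767/250000 − 1/50·(0))/(1+1/50) = 4917/5000 ≈ 0.983400
step 2 [1y] bond c/2=13/400: DF=(4144267/4000000 − 13/400·(0.983400))/(1+13/400) = 389/400 ≈ 0.972500
step 3 [1.5y] swap r/2=176/9677: DF=(1 − 176/9677·(0.983400+0.972500))/(1+176/9677) = 592/625 ≈ 0.947200
step 4 [2y] bond c/2=11/400: DF=(4024917/4000000 − 11/400·(0.983400+0.972500+0.947200))/(1+11/400) = 1127/1250 ≈ 0.901600

1 1/2 4917/5000
2 1 389/400
3 3/2 592/625
4 2 1127/1250
DF(2y) is solved at step 4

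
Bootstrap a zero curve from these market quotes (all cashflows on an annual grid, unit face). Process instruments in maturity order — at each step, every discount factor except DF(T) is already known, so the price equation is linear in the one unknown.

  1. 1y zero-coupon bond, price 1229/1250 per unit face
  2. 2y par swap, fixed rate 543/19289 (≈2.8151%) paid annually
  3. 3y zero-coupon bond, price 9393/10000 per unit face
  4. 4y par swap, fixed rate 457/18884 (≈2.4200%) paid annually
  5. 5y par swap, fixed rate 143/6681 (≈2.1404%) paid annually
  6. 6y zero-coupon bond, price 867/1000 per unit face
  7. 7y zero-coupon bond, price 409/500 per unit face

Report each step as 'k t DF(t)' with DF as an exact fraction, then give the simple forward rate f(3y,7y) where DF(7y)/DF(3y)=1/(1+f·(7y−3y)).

1 1 1229/1250
2 2 9457/10000
3 3 9393/10000
4 4 4543/5000
5 5 8999/10000
6 6 867/1000
7 7 409/500
f(3y,7y) = ((9393/10000)/(409/500) − 1)/(4) = 1213/32720 ≈ 3.7072%

step 1 [1y] zero: DF = P = 1229/1250 ≈ 0.983200
step 2 [2y] swap r/1=543/19289: DF=(1 − 543/19289·(0.983200))/(1+543/19289) = 9457/10000 ≈ 0.945700
step 3 [3y] zero: DF = P = 9393/10000 ≈ 0.939300
step 4 [4y] swap r/1=457/18884: DF=(1 − 457/18884·(0.983200+0.945700+0.939300))/(1+457/18884) = 4543/5000 ≈ 0.908600
step 5 [5y] swap r/1=143/6681: DF=(1 − 143/6681·(0.983200+0.945700+0.939300+0.908600))/(1+143/6681) = 8999/10000 ≈ 0.899900
step 6 [6y] zero: DF = P = 867/1000 ≈ 0.867000
step 7 [7y] zero: DF = P = 409/500 ≈ 0.818000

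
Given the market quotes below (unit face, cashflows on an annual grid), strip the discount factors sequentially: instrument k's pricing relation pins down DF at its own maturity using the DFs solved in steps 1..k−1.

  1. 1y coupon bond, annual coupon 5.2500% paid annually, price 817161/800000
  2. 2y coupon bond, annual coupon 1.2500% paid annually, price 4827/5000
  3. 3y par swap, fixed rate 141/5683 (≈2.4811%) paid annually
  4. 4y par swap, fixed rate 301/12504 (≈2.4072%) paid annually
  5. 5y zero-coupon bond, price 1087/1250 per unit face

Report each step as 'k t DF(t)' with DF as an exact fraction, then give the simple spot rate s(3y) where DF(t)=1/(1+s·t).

step 1 [1y] bond c/1=21/400: DF=(817161/800000 − 21/400·(0))/(1+21/400) = 1941/2000 ≈ 0.970500
step 2 [2y] bond c/1=1/80: DF=(4827/5000 − 1/80·(0.970500))/(1+1/80) = 1883/2000 ≈ 0.941500
step 3 [3y] swap r/1=141/5683: DF=(1 − 141/5683·(0.970500+0.941500))/(1+141/5683) = 1859/2000 ≈ 0.929500
step 4 [4y] swap r/1=301/12504: DF=(1 − 301/12504·(0.970500+0.941500+0.929500))/(1+301/12504) = 9097/10000 ≈ 0.909700
step 5 [5y] zero: DF = P = 1087/1250 ≈ 0.869600

1 1 1941/2000
2 2 1883/2000
3 3 1859/2000
4 4 9097/10000
5 5 1087/1250
s(3y) = (1/(1859/2000) − 1)/(3) = 47/1859 ≈ 2.5282%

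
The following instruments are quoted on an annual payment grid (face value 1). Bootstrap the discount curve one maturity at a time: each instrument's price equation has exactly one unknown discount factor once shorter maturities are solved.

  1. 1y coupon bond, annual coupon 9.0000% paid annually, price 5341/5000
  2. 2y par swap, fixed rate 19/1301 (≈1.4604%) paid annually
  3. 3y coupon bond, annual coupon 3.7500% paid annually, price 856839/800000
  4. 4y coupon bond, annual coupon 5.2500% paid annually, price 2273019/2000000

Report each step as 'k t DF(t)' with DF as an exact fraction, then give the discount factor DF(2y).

step 1 [1y] bond c/1=9/100: DF=(5341/5000 − 9/100·(0))/(1+9/100) = 49/50 ≈ 0.980000
step 2 [2y] swap r/1=19/1301: DF=(1 − 19/1301·(0.980000))/(1+19/1301) = 1943/2000 ≈ 0.971500
step 3 [3y] bond c/1=3/80: DF=(856839/800000 − 3/80·(0.980000+0.971500))/(1+3/80) = 4809/5000 ≈ 0.961800
step 4 [4y] bond c/1=21/400: DF=(2273019/2000000 − 21/400·(0.980000+0.971500+0.961800))/(1+21/400) = 1869/2000 ≈ 0.934500

1 1 49/50
2 2 1943/2000
3 3 4809/5000
4 4 1869/2000
DF(2y) = 1943/2000 ≈ 0.971500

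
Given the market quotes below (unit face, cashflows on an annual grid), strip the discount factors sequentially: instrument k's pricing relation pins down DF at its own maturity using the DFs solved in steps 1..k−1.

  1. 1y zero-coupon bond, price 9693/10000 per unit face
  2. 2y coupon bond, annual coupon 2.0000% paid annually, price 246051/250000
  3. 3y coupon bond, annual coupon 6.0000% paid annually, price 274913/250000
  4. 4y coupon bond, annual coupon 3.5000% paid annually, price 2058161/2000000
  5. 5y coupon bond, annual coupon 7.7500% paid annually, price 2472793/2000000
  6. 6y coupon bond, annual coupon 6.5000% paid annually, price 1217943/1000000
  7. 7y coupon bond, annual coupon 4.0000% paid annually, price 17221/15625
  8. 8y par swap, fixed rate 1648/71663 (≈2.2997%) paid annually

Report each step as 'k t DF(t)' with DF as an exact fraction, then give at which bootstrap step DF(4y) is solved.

step 1 [1y] zero: DF = P = 9693/10000 ≈ 0.969300
step 2 [2y] bond c/1=1/50: DF=(246051/250000 − 1/50·(0.969300))/(1+1/50) = 9459/10000 ≈ 0.945900
step 3 [3y] bond c/1=3/50: DF=(274913/250000 − 3/50·(0.969300+0.945900))/(1+3/50) = 929/1000 ≈ 0.929000
step 4 [4y] bond c/1=7/200: DF=(2058161/2000000 − 7/200·(0.969300+0.945900+0.929000))/(1+7/200) = 8981/10000 ≈ 0.898100
step 5 [5y] bond c/1=31/400: DF=(2472793/2000000 − 31/400·(0.969300+0.945900+0.929000+0.898100))/(1+31/400) = 8783/10000 ≈ 0.878300
step 6 [6y] bond c/1=13/200: DF=(1217943/1000000 − 13/200·(0.969300+0.945900+0.929000+0.898100+0.878300))/(1+13/200) = 1077/1250 ≈ 0.861600
step 7 [7y] bond c/1=1/25: DF=(17221/15625 − 1/25·(0.969300+0.945900+0.929000+0.898100+0.878300+0.861600))/(1+1/25) = 8489/10000 ≈ 0.848900
step 8 [8y] swap r/1=1648/71663: DF=(1 − 1648/71663·(0.969300+0.945900+0.929000+0.898100+0.878300+0.861600+0.848900))/(1+1648/71663) = 522/625 ≈ 0.835200

1 1 9693/10000
2 2 9459/10000
3 3 929/1000
4 4 8981/10000
5 5 8783/10000
6 6 1077/1250
7 7 8489/10000
8 8 522/625
DF(4y) is solved at step 4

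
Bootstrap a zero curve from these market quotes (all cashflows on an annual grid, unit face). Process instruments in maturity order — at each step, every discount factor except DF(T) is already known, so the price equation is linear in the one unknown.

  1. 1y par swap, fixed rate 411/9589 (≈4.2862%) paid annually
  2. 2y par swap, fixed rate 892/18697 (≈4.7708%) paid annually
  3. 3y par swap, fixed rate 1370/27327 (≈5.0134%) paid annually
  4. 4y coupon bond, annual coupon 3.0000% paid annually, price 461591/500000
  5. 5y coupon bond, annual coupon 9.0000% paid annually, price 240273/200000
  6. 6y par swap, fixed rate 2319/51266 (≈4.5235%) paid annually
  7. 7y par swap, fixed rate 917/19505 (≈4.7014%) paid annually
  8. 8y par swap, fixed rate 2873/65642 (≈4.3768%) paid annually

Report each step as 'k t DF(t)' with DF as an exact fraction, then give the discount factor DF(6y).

1 1 9589/10000
2 2 2277/2500
3 3 863/1000
4 4 8167/10000
5 5 8091/10000
6 6 7681/10000
7 7 7249/10000
8 8 7127/10000
DF(6y) = 7681/10000 ≈ 0.768100

step 1 [1y] swap r/1=411/9589: DF=(1 − 411/9589·(0))/(1+411/9589) = 9589/10000 ≈ 0.958900
step 2 [2y] swap r/1=892/18697: DF=(1 − 892/18697·(0.958900))/(1+892/18697) = 2277/2500 ≈ 0.910800
step 3 [3y] swap r/1=1370/27327: DF=(1 − 1370/27327·(0.958900+0.910800))/(1+1370/27327) = 863/1000 ≈ 0.863000
step 4 [4y] bond c/1=3/100: DF=(461591/500000 − 3/100·(0.958900+0.910800+0.863000))/(1+3/100) = 8167/10000 ≈ 0.816700
step 5 [5y] bond c/1=9/100: DF=(240273/200000 − 9/100·(0.958900+0.910800+0.863000+0.816700))/(1+9/100) = 8091/10000 ≈ 0.809100
step 6 [6y] swap r/1=2319/51266: DF=(1 − 2319/51266·(0.958900+0.910800+0.863000+0.816700+0.809100))/(1+2319/51266) = 7681/10000 ≈ 0.768100
step 7 [7y] swap r/1=917/19505: DF=(1 − 917/19505·(0.958900+0.910800+0.863000+0.816700+0.809100+0.768100))/(1+917/19505) = 7249/10000 ≈ 0.724900
step 8 [8y] swap r/1=2873/65642: DF=(1 − 2873/65642·(0.958900+0.910800+0.863000+0.816700+0.809100+0.768100+0.724900))/(1+2873/65642) = 7127/10000 ≈ 0.712700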